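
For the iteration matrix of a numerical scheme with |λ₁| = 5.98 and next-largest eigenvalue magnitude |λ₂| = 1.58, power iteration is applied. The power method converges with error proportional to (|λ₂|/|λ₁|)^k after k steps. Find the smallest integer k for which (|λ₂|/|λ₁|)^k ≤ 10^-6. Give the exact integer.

11

|λ₂/λ₁| = 1.58/5.98 = 0.26421
Need k ≥ ln(10^-6) / ln(0.26421) = -13.8155 / -1.3310 ≈ 10.380
Smallest integer k satisfying the bound: 11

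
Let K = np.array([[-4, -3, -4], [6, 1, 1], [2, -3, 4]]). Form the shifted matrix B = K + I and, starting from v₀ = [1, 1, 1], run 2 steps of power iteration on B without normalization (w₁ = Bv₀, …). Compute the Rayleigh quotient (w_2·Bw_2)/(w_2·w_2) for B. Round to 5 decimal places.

2.02989

B = K + I has rows (-3, -3, -4); (6, 2, 1); (2, -3, 5)
w1 = Bv₀ = (-10, 9, 4)
w2 = Bw1 = (-13, -38, -27)
Bw2 = (261, -181, -47)
w2·Bw2 = 4754; w2·w2 = 2342; μ ≈ 4754/2342 = 2.02989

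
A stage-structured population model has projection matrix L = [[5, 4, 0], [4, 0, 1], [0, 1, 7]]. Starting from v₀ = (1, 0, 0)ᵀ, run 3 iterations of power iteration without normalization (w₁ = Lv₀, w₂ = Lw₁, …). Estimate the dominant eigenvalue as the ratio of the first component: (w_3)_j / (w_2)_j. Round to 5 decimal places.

λ ≈ 6.95122

w1 = Lv₀ = (5, 4, 0)
w2 = Lw1 = (41, 20, 4)
w3 = Lw2 = (285, 168, 48)
Ratio at component: 285 / 41 = 6.95122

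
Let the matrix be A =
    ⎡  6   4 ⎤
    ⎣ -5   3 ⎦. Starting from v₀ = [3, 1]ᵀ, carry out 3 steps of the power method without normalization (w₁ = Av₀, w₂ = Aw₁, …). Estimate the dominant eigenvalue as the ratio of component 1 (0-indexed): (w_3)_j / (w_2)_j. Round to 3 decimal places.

5.877

w1 = Av₀ = (6·3 + 4·1; (-5)·3 + 3·1) = (22, -12)
w2 = Aw1 = (6·22 + 4·(-12); (-5)·22 + 3·(-12)) = (84, -146)
w3 = Aw2 = (-80, -858)
Ratio at component: -858 / -146 = 5.877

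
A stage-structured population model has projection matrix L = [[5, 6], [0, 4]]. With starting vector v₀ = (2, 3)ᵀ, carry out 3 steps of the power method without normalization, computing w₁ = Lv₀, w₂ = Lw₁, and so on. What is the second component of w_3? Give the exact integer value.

192

w1 = Lv₀ = (5·2 + 6·3; 0·2 + 4·3) = (28, 12)
w2 = Lw1 = (5·28 + 6·12; 0·28 + 4·12) = (212, 48)
w3 = Lw2 = (1348, 192)
The requested component of w3 is 192.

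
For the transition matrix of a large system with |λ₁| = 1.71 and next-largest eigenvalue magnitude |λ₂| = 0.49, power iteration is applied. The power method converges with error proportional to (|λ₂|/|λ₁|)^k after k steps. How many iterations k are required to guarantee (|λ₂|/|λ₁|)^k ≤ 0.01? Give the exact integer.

|λ₂/λ₁| = 0.49/1.71 = 0.28655
Need k ≥ ln(0.01) / ln(0.28655) = -4.6052 / -1.2498 ≈ 3.685
Smallest integer k satisfying the bound: 4

4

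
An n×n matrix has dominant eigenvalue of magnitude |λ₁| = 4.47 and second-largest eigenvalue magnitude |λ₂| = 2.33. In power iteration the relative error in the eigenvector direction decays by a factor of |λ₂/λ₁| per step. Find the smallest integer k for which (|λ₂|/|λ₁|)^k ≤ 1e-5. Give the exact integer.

|λ₂/λ₁| = 2.33/4.47 = 0.52125
Need k ≥ ln(1e-5) / ln(0.52125) = -11.5129 / -0.6515 ≈ 17.671
Smallest integer k satisfying the bound: 18

18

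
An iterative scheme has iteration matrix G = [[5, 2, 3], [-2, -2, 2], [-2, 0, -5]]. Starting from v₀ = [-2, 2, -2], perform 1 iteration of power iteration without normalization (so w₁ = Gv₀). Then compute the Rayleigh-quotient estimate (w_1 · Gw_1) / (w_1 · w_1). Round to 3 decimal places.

w1 = Gv₀ = (-12, -4, 14)
Gw1 = (-26, 60, -46)
w1·Gw1 = (-12)·(-26) + (-4)·60 + 14·(-46) = -572; w1·w1 = (-12)·(-12) + (-4)·(-4) + 14·14 = 356
λ ≈ -572/356 = -1.607

-1.607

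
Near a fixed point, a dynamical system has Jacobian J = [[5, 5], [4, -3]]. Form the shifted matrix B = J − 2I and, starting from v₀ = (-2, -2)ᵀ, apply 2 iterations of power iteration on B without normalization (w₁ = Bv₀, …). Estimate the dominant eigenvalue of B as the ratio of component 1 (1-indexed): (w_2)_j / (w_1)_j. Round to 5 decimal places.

B = J − 2I has rows (3, 5); (4, -5)
w1 = Bv₀ = (3·(-2) + 5·(-2); 4·(-2) + (-5)·(-2)) = (-16, 2)
w2 = Bw1 = (3·(-16) + 5·2; 4·(-16) + (-5)·2) = (-38, -74)
Ratio: -38/-16 = 2.37500

2.37500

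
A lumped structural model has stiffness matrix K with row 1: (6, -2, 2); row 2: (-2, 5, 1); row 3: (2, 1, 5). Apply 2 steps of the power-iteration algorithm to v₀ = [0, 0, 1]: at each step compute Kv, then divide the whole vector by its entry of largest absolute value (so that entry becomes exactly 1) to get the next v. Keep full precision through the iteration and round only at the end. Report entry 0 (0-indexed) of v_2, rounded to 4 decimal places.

Kv0 = (2.00000, 1.00000, 5.00000); divide by 5.00000 → v1 = (0.40000, 0.20000, 1.00000)
Kv1 = (4.00000, 1.20000, 6.00000); divide by 6.00000 → v2 = (0.66667, 0.20000, 1.00000)
Requested entry of v2: 20/30 = 0.6667

0.6667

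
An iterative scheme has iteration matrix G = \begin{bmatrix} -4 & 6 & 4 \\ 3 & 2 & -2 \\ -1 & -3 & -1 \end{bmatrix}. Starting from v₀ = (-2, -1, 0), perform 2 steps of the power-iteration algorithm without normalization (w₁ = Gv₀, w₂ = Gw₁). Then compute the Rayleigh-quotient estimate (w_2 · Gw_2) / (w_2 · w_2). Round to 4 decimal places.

w1 = Gv₀ = (2, -8, 5)
w2 = Gw1 = (-36, -20, 17)
Gw2 = (92, -182, 79)
w2·Gw2 = (-36)·92 + (-20)·(-182) + 17·79 = 1671; w2·w2 = (-36)·(-36) + (-20)·(-20) + 17·17 = 1985
λ ≈ 1671/1985 = 0.8418

0.8418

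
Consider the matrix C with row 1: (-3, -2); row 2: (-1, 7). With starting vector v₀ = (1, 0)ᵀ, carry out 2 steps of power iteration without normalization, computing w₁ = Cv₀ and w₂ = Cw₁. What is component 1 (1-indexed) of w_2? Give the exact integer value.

11

w1 = Cv₀ = ((-3)·1 + (-2)·0; (-1)·1 + 7·0) = (-3, -1)
w2 = Cw1 = ((-3)·(-3) + (-2)·(-1); (-1)·(-3) + 7·(-1)) = (11, -4)
The requested component of w2 is 11.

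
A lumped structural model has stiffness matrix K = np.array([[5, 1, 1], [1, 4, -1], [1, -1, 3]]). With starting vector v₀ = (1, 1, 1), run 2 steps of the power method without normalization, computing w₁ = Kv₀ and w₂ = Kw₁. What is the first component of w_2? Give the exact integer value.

w1 = Kv₀ = (5·1 + 1·1 + 1·1; 1·1 + 4·1 + (-1)·1; 1·1 + (-1)·1 + 3·1) = (7, 4, 3)
w2 = Kw1 = (5·7 + 1·4 + 1·3; 1·7 + 4·4 + (-1)·3; 1·7 + (-1)·4 + 3·3) = (42, 20, 12)
The requested component of w2 is 42.

42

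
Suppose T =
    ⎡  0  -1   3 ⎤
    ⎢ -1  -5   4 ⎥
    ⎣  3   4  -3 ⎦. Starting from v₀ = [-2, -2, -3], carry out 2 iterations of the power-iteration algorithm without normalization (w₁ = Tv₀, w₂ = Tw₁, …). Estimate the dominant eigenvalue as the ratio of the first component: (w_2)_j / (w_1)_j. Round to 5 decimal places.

w1 = Tv₀ = (-7, 0, -5)
w2 = Tw1 = (-15, -13, -6)
Ratio at component: -15 / -7 = 2.14286

λ ≈ 2.14286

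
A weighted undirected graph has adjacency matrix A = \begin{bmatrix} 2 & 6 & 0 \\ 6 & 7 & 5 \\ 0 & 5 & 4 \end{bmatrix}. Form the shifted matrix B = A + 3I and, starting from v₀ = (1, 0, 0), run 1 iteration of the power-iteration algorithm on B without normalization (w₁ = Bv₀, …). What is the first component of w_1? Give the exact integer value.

B = A + 3I has rows (5, 6, 0); (6, 10, 5); (0, 5, 7)
w1 = Bv₀ = (5·1 + 6·0 + 0·0; 6·1 + 10·0 + 5·0; 0·1 + 5·0 + 7·0) = (5, 6, 0)
Requested component of w1: 5

5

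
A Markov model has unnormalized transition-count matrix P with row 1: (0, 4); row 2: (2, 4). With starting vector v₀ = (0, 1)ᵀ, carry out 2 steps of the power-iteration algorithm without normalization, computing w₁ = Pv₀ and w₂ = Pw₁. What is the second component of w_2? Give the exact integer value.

24

w1 = Pv₀ = (4, 4)
w2 = Pw1 = (16, 24)
The requested component of w2 is 24.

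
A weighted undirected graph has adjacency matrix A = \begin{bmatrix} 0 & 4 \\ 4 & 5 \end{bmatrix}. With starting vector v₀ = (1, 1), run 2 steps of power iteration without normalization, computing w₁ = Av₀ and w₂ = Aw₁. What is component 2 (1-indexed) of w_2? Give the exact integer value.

61

w1 = Av₀ = (4, 9)
w2 = Aw1 = (36, 61)
The requested component of w2 is 61.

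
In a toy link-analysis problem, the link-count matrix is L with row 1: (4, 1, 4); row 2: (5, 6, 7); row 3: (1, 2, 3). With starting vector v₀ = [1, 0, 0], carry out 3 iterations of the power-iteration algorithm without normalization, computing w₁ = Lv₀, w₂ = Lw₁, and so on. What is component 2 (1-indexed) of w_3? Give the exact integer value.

w1 = Lv₀ = (4, 5, 1)
w2 = Lw1 = (25, 57, 17)
w3 = Lw2 = (225, 586, 190)
The requested component of w3 is 586.

586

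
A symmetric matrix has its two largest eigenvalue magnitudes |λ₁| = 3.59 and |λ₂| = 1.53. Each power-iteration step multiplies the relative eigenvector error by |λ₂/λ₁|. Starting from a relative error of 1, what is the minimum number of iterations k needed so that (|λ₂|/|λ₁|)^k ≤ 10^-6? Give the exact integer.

|λ₂/λ₁| = 1.53/3.59 = 0.42618
Need k ≥ ln(10^-6) / ln(0.42618) = -13.8155 / -0.8529 ≈ 16.199
Smallest integer k satisfying the bound: 17

17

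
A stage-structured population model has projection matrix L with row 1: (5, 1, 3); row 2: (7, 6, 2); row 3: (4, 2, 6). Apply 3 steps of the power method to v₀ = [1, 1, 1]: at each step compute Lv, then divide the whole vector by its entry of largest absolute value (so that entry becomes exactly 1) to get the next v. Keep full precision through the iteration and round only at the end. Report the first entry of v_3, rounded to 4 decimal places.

Lv0 = (9.00000, 15.00000, 12.00000); divide by 15.00000 → v1 = (0.60000, 1.00000, 0.80000)
Lv1 = (6.40000, 11.80000, 9.20000); divide by 11.80000 → v2 = (0.54237, 1.00000, 0.77966)
Lv2 = (6.05085, 11.35593, 8.84746); divide by 11.35593 → v3 = (0.53284, 1.00000, 0.77910)
Requested entry of v3: 1071/2010 = 0.5328

0.5328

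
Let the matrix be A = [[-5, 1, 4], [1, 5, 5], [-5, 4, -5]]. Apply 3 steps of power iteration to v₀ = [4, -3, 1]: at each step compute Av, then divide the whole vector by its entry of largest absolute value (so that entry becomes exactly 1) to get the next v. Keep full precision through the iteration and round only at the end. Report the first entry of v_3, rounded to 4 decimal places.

-0.5648

Av0 = (-19.00000, -6.00000, -37.00000); divide by -37.00000 → v1 = (0.51351, 0.16216, 1.00000)
Av1 = (1.59459, 6.32432, -6.91892); divide by -6.91892 → v2 = (-0.23047, -0.91406, 1.00000)
Av2 = (4.23828, 0.19922, -7.50391); divide by -7.50391 → v3 = (-0.56481, -0.02655, 1.00000)
Requested entry of v3: 1085/-1921 = -0.5648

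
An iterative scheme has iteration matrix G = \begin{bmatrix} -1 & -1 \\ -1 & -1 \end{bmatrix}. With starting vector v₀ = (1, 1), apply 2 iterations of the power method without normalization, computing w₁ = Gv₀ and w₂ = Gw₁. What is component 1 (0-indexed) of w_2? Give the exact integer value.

4

w1 = Gv₀ = (-2, -2)
w2 = Gw1 = (4, 4)
The requested component of w2 is 4.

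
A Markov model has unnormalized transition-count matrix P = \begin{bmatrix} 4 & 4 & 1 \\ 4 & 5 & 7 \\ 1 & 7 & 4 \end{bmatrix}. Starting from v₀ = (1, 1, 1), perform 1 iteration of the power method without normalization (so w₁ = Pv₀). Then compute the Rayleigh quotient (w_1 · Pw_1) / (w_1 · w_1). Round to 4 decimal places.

w1 = Pv₀ = (4·1 + 4·1 + 1·1; 4·1 + 5·1 + 7·1; 1·1 + 7·1 + 4·1) = (9, 16, 12)
Pw1 = (112, 200, 169)
w1·Pw1 = 9·112 + 16·200 + 12·169 = 6236; w1·w1 = 9·9 + 16·16 + 12·12 = 481
λ ≈ 6236/481 = 12.9647

λ ≈ 12.9647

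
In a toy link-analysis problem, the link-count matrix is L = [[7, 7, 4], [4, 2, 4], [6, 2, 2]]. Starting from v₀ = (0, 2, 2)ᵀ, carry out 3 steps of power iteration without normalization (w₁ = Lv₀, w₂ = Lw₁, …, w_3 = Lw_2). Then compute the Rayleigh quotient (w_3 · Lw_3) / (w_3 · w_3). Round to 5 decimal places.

13.46019

w1 = Lv₀ = (7·0 + 7·2 + 4·2; 4·0 + 2·2 + 4·2; 6·0 + 2·2 + 2·2) = (22, 12, 8)
w2 = Lw1 = (7·22 + 7·12 + 4·8; 4·22 + 2·12 + 4·8; 6·22 + 2·12 + 2·8) = (270, 144, 172)
w3 = Lw2 = (3586, 2056, 2252)
Lw3 = (48502, 27464, 30132)
w3·Lw3 = 3586·48502 + 2056·27464 + 2252·30132 = 298251420; w3·w3 = 3586·3586 + 2056·2056 + 2252·2252 = 22158036
λ ≈ 298251420/22158036 = 13.46019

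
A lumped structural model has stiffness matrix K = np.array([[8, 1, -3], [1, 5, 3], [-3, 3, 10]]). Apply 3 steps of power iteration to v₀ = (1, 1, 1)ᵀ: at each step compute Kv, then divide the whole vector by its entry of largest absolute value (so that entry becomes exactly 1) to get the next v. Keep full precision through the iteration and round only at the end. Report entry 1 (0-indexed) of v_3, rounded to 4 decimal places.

0.6062

Kv0 = (6.00000, 9.00000, 10.00000); divide by 10.00000 → v1 = (0.60000, 0.90000, 1.00000)
Kv1 = (2.70000, 8.10000, 10.90000); divide by 10.90000 → v2 = (0.24771, 0.74312, 1.00000)
Kv2 = (-0.27523, 6.96330, 11.48624); divide by 11.48624 → v3 = (-0.02396, 0.60623, 1.00000)
Requested entry of v3: 759/1252 = 0.6062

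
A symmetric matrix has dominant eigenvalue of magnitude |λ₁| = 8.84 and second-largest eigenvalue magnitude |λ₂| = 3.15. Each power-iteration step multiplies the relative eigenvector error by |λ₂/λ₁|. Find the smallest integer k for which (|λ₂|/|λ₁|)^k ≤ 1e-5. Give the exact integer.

12

|λ₂/λ₁| = 3.15/8.84 = 0.35633
Need k ≥ ln(1e-5) / ln(0.35633) = -11.5129 / -1.0319 ≈ 11.157
Smallest integer k satisfying the bound: 12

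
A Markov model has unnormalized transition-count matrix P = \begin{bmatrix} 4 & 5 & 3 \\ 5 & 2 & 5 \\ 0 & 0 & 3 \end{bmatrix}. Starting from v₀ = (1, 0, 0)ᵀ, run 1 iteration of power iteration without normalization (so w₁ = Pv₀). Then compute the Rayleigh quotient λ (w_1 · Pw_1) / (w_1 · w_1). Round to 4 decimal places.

w1 = Pv₀ = (4, 5, 0)
Pw1 = (41, 30, 0)
w1·Pw1 = 4·41 + 5·30 + 0·0 = 314; w1·w1 = 4·4 + 5·5 + 0·0 = 41
λ ≈ 314/41 = 7.6585

λ ≈ 7.6585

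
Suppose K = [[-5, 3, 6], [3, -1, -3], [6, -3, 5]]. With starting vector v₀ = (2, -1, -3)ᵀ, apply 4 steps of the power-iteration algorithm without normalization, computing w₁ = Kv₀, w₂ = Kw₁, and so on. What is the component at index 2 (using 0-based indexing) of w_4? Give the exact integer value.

w1 = Kv₀ = (-31, 16, 0)
w2 = Kw1 = (203, -109, -234)
w3 = Kw2 = (-2746, 1420, 375)
w4 = Kw3 = (20240, -10783, -18861)
The requested component of w4 is -18861.

-18861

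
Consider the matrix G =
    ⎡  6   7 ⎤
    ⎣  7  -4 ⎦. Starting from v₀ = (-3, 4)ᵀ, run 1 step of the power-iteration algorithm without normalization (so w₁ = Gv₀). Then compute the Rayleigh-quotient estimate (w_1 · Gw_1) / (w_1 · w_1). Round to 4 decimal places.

w1 = Gv₀ = (6·(-3) + 7·4; 7·(-3) + (-4)·4) = (10, -37)
Gw1 = (-199, 218)
w1·Gw1 = 10·(-199) + (-37)·218 = -10056; w1·w1 = 10·10 + (-37)·(-37) = 1469
λ ≈ -10056/1469 = -6.8455

-6.8455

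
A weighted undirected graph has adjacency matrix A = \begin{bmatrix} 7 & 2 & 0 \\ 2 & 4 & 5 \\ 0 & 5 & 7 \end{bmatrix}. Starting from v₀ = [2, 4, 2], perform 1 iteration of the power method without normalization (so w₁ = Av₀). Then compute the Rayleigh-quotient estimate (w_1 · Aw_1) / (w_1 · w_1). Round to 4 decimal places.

10.9921

w1 = Av₀ = (7·2 + 2·4 + 0·2; 2·2 + 4·4 + 5·2; 0·2 + 5·4 + 7·2) = (22, 30, 34)
Aw1 = (214, 334, 388)
w1·Aw1 = 22·214 + 30·334 + 34·388 = 27920; w1·w1 = 22·22 + 30·30 + 34·34 = 2540
λ ≈ 27920/2540 = 10.9921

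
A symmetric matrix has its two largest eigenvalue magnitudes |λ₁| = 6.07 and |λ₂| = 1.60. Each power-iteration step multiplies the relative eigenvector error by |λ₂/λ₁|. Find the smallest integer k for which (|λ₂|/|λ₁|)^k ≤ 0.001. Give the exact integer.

|λ₂/λ₁| = 1.60/6.07 = 0.26359
Need k ≥ ln(0.001) / ln(0.26359) = -6.9078 / -1.3334 ≈ 5.181
Smallest integer k satisfying the bound: 6

6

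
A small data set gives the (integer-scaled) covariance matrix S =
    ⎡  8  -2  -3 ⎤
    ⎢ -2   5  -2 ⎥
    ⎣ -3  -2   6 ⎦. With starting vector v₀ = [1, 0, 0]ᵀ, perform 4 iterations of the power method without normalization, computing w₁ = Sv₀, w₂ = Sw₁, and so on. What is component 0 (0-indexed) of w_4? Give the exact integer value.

w1 = Sv₀ = (8·1 + (-2)·0 + (-3)·0; (-2)·1 + 5·0 + (-2)·0; (-3)·1 + (-2)·0 + 6·0) = (8, -2, -3)
w2 = Sw1 = (8·8 + (-2)·(-2) + (-3)·(-3); (-2)·8 + 5·(-2) + (-2)·(-3); (-3)·8 + (-2)·(-2) + 6·(-3)) = (77, -20, -38)
w3 = Sw2 = (770, -178, -419)
w4 = Sw3 = (7773, -1592, -4468)
The requested component of w4 is 7773.

7773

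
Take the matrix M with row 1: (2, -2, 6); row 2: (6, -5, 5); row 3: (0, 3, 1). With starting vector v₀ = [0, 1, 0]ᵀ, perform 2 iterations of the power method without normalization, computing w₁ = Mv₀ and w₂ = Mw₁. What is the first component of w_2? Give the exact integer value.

w1 = Mv₀ = (2·0 + (-2)·1 + 6·0; 6·0 + (-5)·1 + 5·0; 0·0 + 3·1 + 1·0) = (-2, -5, 3)
w2 = Mw1 = (2·(-2) + (-2)·(-5) + 6·3; 6·(-2) + (-5)·(-5) + 5·3; 0·(-2) + 3·(-5) + 1·3) = (24, 28, -12)
The requested component of w2 is 24.

24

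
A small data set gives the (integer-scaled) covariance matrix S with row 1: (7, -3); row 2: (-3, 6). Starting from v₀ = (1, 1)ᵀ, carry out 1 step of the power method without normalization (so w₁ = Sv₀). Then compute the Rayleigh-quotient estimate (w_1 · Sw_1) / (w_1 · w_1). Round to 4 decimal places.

λ ≈ 3.7600

w1 = Sv₀ = (4, 3)
Sw1 = (19, 6)
w1·Sw1 = 4·19 + 3·6 = 94; w1·w1 = 4·4 + 3·3 = 25
λ ≈ 94/25 = 3.7600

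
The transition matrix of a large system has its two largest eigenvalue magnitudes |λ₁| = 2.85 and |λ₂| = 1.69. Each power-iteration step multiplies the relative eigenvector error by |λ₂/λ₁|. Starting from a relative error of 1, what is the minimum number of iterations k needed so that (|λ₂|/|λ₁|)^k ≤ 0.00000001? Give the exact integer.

36

|λ₂/λ₁| = 1.69/2.85 = 0.59298
Need k ≥ ln(0.00000001) / ln(0.59298) = -18.4207 / -0.5226 ≈ 35.249
Smallest integer k satisfying the bound: 36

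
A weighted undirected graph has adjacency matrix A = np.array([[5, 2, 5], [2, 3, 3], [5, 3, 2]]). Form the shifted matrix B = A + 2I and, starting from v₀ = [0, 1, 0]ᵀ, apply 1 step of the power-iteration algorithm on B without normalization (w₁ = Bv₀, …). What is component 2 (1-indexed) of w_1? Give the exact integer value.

B = A + 2I has rows (7, 2, 5); (2, 5, 3); (5, 3, 4)
w1 = Bv₀ = (2, 5, 3)
Requested component of w1: 5

5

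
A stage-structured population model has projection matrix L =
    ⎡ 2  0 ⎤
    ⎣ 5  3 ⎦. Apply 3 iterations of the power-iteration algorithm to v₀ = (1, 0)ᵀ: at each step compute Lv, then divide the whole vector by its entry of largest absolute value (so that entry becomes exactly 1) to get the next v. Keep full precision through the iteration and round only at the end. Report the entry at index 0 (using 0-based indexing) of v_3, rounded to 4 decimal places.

0.0842

Lv0 = (2.00000, 5.00000); divide by 5.00000 → v1 = (0.40000, 1.00000)
Lv1 = (0.80000, 5.00000); divide by 5.00000 → v2 = (0.16000, 1.00000)
Lv2 = (0.32000, 3.80000); divide by 3.80000 → v3 = (0.08421, 1.00000)
Requested entry of v3: 8/95 = 0.0842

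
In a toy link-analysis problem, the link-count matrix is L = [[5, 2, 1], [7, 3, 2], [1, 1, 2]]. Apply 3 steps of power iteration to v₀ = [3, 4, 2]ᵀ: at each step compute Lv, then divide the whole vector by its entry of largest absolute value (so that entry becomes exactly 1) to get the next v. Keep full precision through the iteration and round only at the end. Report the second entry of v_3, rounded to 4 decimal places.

Lv0 = (25.00000, 37.00000, 11.00000); divide by 37.00000 → v1 = (0.67568, 1.00000, 0.29730)
Lv1 = (5.67568, 8.32432, 2.27027); divide by 8.32432 → v2 = (0.68182, 1.00000, 0.27273)
Lv2 = (5.68182, 8.31818, 2.22727); divide by 8.31818 → v3 = (0.68306, 1.00000, 0.26776)
Requested entry of v3: 2562/2562 = 1.0000

1.0000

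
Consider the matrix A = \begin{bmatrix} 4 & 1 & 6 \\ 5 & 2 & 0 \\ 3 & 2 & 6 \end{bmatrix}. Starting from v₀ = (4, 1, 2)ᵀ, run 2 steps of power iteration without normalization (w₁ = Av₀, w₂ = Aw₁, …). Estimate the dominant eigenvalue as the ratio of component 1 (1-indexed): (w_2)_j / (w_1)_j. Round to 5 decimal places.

10.13793

w1 = Av₀ = (4·4 + 1·1 + 6·2; 5·4 + 2·1 + 0·2; 3·4 + 2·1 + 6·2) = (29, 22, 26)
w2 = Aw1 = (4·29 + 1·22 + 6·26; 5·29 + 2·22 + 0·26; 3·29 + 2·22 + 6·26) = (294, 189, 287)
Ratio at component: 294 / 29 = 10.13793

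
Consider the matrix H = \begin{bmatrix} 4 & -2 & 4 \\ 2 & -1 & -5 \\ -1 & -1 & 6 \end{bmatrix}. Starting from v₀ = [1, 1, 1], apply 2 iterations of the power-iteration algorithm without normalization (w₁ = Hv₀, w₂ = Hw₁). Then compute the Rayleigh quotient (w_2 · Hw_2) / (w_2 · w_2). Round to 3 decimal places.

λ ≈ 5.635

w1 = Hv₀ = (4·1 + (-2)·1 + 4·1; 2·1 + (-1)·1 + (-5)·1; (-1)·1 + (-1)·1 + 6·1) = (6, -4, 4)
w2 = Hw1 = (4·6 + (-2)·(-4) + 4·4; 2·6 + (-1)·(-4) + (-5)·4; (-1)·6 + (-1)·(-4) + 6·4) = (48, -4, 22)
Hw2 = (288, -10, 88)
w2·Hw2 = 48·288 + (-4)·(-10) + 22·88 = 15800; w2·w2 = 48·48 + (-4)·(-4) + 22·22 = 2804
λ ≈ 15800/2804 = 5.635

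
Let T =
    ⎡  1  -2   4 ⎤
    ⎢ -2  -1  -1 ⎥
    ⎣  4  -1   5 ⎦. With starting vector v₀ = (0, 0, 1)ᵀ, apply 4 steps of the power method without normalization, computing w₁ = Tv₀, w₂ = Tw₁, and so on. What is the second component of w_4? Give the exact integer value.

w1 = Tv₀ = (1·0 + (-2)·0 + 4·1; (-2)·0 + (-1)·0 + (-1)·1; 4·0 + (-1)·0 + 5·1) = (4, -1, 5)
w2 = Tw1 = (1·4 + (-2)·(-1) + 4·5; (-2)·4 + (-1)·(-1) + (-1)·5; 4·4 + (-1)·(-1) + 5·5) = (26, -12, 42)
w3 = Tw2 = (218, -82, 326)
w4 = Tw3 = (1686, -680, 2584)
The requested component of w4 is -680.

-680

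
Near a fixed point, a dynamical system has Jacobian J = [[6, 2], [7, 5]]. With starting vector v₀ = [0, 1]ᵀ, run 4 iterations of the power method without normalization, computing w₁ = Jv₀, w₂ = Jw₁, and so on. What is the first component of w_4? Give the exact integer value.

1958

w1 = Jv₀ = (6·0 + 2·1; 7·0 + 5·1) = (2, 5)
w2 = Jw1 = (6·2 + 2·5; 7·2 + 5·5) = (22, 39)
w3 = Jw2 = (210, 349)
w4 = Jw3 = (1958, 3215)
The requested component of w4 is 1958.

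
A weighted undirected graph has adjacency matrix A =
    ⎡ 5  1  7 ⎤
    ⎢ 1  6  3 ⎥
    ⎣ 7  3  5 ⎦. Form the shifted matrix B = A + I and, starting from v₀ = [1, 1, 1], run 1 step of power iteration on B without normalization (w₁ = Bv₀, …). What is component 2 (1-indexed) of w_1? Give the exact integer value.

11

B = A + I has rows (6, 1, 7); (1, 7, 3); (7, 3, 6)
w1 = Bv₀ = (14, 11, 16)
Requested component of w1: 11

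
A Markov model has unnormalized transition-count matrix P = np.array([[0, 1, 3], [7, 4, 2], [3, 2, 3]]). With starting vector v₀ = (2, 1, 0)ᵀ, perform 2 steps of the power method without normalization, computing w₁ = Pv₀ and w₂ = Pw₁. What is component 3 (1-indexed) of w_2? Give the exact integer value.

w1 = Pv₀ = (1, 18, 8)
w2 = Pw1 = (42, 95, 63)
The requested component of w2 is 63.

63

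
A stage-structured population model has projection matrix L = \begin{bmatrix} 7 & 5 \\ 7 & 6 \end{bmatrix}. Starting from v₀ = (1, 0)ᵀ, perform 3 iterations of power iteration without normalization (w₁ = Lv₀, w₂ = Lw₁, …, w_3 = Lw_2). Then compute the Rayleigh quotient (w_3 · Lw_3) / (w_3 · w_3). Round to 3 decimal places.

λ ≈ 12.437

w1 = Lv₀ = (7, 7)
w2 = Lw1 = (84, 91)
w3 = Lw2 = (1043, 1134)
Lw3 = (12971, 14105)
w3·Lw3 = 1043·12971 + 1134·14105 = 29523823; w3·w3 = 1043·1043 + 1134·1134 = 2373805
λ ≈ 29523823/2373805 = 12.437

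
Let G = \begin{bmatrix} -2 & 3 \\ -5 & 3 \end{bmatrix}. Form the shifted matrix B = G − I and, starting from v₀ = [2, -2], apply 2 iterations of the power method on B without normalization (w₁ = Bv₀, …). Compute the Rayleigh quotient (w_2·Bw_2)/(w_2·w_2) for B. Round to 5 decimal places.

μ ≈ 2.19245

B = G − I has rows (-3, 3); (-5, 2)
w1 = Bv₀ = (-12, -14)
w2 = Bw1 = (-6, 32)
Bw2 = (114, 94)
w2·Bw2 = 2324; w2·w2 = 1060; μ ≈ 2324/1060 = 2.19245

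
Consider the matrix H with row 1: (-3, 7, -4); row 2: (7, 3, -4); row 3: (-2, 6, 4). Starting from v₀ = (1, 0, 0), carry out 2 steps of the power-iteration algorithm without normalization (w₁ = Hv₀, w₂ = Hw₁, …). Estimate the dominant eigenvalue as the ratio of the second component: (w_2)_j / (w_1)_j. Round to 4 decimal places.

w1 = Hv₀ = ((-3)·1 + 7·0 + (-4)·0; 7·1 + 3·0 + (-4)·0; (-2)·1 + 6·0 + 4·0) = (-3, 7, -2)
w2 = Hw1 = ((-3)·(-3) + 7·7 + (-4)·(-2); 7·(-3) + 3·7 + (-4)·(-2); (-2)·(-3) + 6·7 + 4·(-2)) = (66, 8, 40)
Ratio at component: 8 / 7 = 1.1429

1.1429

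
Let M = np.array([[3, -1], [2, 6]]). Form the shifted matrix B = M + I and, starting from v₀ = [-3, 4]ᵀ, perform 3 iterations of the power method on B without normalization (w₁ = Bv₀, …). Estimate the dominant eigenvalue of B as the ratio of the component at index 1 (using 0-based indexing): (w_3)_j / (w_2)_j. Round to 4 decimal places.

5.5902

B = M + I has rows (4, -1); (2, 7)
w1 = Bv₀ = (4·(-3) + (-1)·4; 2·(-3) + 7·4) = (-16, 22)
w2 = Bw1 = (4·(-16) + (-1)·22; 2·(-16) + 7·22) = (-86, 122)
w3 = Bw2 = (-466, 682)
Ratio: 682/122 = 5.5902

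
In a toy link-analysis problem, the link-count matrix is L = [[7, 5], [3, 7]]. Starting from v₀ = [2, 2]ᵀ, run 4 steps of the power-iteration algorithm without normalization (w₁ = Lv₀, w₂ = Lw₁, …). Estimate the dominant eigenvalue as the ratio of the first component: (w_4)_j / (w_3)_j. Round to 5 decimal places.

w1 = Lv₀ = (24, 20)
w2 = Lw1 = (268, 212)
w3 = Lw2 = (2936, 2288)
w4 = Lw3 = (31992, 24824)
Ratio at component: 31992 / 2936 = 10.89646

λ ≈ 10.89646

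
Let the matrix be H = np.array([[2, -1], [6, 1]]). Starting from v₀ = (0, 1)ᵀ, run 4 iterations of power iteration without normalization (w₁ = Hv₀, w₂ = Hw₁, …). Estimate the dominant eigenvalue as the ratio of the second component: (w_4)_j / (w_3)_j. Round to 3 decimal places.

λ ≈ 1.261

w1 = Hv₀ = (-1, 1)
w2 = Hw1 = (-3, -5)
w3 = Hw2 = (-1, -23)
w4 = Hw3 = (21, -29)
Ratio at component: -29 / -23 = 1.261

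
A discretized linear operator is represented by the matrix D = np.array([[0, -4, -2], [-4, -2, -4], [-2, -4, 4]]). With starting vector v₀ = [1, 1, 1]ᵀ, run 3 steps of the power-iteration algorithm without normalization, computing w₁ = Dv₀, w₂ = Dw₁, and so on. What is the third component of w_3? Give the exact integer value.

w1 = Dv₀ = (0·1 + (-4)·1 + (-2)·1; (-4)·1 + (-2)·1 + (-4)·1; (-2)·1 + (-4)·1 + 4·1) = (-6, -10, -2)
w2 = Dw1 = (0·(-6) + (-4)·(-10) + (-2)·(-2); (-4)·(-6) + (-2)·(-10) + (-4)·(-2); (-2)·(-6) + (-4)·(-10) + 4·(-2)) = (44, 52, 44)
w3 = Dw2 = (-296, -456, -120)
The requested component of w3 is -120.

-120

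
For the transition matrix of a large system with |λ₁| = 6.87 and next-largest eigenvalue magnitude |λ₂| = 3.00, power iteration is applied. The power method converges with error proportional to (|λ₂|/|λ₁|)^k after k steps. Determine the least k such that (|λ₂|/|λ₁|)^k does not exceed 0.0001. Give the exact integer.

|λ₂/λ₁| = 3.00/6.87 = 0.43668
Need k ≥ ln(0.0001) / ln(0.43668) = -9.2103 / -0.8286 ≈ 11.116
Smallest integer k satisfying the bound: 12

12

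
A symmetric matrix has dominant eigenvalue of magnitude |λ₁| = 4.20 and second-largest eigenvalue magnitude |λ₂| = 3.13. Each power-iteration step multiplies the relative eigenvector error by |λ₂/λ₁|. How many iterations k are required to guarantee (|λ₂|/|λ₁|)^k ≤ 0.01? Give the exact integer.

|λ₂/λ₁| = 3.13/4.20 = 0.74524
Need k ≥ ln(0.01) / ln(0.74524) = -4.6052 / -0.2941 ≈ 15.661
Smallest integer k satisfying the bound: 16

16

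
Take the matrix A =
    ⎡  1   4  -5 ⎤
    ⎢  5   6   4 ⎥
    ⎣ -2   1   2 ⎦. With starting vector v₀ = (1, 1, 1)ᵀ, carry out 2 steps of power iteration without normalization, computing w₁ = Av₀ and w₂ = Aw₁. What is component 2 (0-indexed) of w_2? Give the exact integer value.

w1 = Av₀ = (1·1 + 4·1 + (-5)·1; 5·1 + 6·1 + 4·1; (-2)·1 + 1·1 + 2·1) = (0, 15, 1)
w2 = Aw1 = (1·0 + 4·15 + (-5)·1; 5·0 + 6·15 + 4·1; (-2)·0 + 1·15 + 2·1) = (55, 94, 17)
The requested component of w2 is 17.

17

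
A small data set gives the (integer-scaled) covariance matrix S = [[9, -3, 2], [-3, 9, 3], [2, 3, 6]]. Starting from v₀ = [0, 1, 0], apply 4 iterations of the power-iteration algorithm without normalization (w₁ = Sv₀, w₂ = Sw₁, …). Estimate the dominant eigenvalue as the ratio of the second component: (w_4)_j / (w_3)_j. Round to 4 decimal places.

11.8281

w1 = Sv₀ = (9·0 + (-3)·1 + 2·0; (-3)·0 + 9·1 + 3·0; 2·0 + 3·1 + 6·0) = (-3, 9, 3)
w2 = Sw1 = (9·(-3) + (-3)·9 + 2·3; (-3)·(-3) + 9·9 + 3·3; 2·(-3) + 3·9 + 6·3) = (-48, 99, 39)
w3 = Sw2 = (-651, 1152, 435)
w4 = Sw3 = (-8445, 13626, 4764)
Ratio at component: 13626 / 1152 = 11.8281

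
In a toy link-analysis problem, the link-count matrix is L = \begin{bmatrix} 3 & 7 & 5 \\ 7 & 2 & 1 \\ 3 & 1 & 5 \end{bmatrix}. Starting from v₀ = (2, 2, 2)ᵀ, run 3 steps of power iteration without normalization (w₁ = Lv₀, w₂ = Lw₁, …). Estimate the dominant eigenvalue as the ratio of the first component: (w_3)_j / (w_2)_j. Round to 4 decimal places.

λ ≈ 11.9875

w1 = Lv₀ = (30, 20, 18)
w2 = Lw1 = (320, 268, 200)
w3 = Lw2 = (3836, 2976, 2228)
Ratio at component: 3836 / 320 = 11.9875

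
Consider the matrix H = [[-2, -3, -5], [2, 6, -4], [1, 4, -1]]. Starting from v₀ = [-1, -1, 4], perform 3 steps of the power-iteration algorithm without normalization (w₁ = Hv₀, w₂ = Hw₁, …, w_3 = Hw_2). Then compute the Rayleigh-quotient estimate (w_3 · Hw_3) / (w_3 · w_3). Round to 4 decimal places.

λ ≈ 0.1042

w1 = Hv₀ = ((-2)·(-1) + (-3)·(-1) + (-5)·4; 2·(-1) + 6·(-1) + (-4)·4; 1·(-1) + 4·(-1) + (-1)·4) = (-15, -24, -9)
w2 = Hw1 = ((-2)·(-15) + (-3)·(-24) + (-5)·(-9); 2·(-15) + 6·(-24) + (-4)·(-9); 1·(-15) + 4·(-24) + (-1)·(-9)) = (147, -138, -102)
w3 = Hw2 = (630, -126, -303)
Hw3 = (633, 1716, 429)
w3·Hw3 = 630·633 + (-126)·1716 + (-303)·429 = 52587; w3·w3 = 630·630 + (-126)·(-126) + (-303)·(-303) = 504585
λ ≈ 52587/504585 = 0.1042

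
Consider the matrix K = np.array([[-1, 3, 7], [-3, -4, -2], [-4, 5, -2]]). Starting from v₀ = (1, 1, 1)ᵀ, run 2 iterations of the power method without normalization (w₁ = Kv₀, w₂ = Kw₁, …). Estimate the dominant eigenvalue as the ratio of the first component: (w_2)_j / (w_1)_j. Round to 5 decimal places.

λ ≈ -4.77778

w1 = Kv₀ = (9, -9, -1)
w2 = Kw1 = (-43, 11, -79)
Ratio at component: -43 / 9 = -4.77778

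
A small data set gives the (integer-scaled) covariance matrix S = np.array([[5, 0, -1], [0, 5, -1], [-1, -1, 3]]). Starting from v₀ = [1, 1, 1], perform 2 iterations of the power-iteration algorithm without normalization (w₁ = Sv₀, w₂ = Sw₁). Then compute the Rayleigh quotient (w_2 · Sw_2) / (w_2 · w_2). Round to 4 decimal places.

5.4418

w1 = Sv₀ = (5·1 + 0·1 + (-1)·1; 0·1 + 5·1 + (-1)·1; (-1)·1 + (-1)·1 + 3·1) = (4, 4, 1)
w2 = Sw1 = (5·4 + 0·4 + (-1)·1; 0·4 + 5·4 + (-1)·1; (-1)·4 + (-1)·4 + 3·1) = (19, 19, -5)
Sw2 = (100, 100, -53)
w2·Sw2 = 19·100 + 19·100 + (-5)·(-53) = 4065; w2·w2 = 19·19 + 19·19 + (-5)·(-5) = 747
λ ≈ 4065/747 = 5.4418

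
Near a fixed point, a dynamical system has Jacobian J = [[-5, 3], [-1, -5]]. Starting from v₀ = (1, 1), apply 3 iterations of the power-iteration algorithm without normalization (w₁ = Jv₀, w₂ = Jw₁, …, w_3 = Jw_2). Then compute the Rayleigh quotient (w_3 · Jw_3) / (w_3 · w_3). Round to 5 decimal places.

-5.99385

w1 = Jv₀ = (-2, -6)
w2 = Jw1 = (-8, 32)
w3 = Jw2 = (136, -152)
Jw3 = (-1136, 624)
w3·Jw3 = 136·(-1136) + (-152)·624 = -249344; w3·w3 = 136·136 + (-152)·(-152) = 41600
λ ≈ -249344/41600 = -5.99385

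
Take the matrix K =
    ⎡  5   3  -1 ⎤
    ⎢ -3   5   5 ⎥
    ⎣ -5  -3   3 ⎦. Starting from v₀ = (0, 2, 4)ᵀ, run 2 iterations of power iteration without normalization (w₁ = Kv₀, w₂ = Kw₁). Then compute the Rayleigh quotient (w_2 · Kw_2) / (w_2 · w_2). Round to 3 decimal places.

w1 = Kv₀ = (5·0 + 3·2 + (-1)·4; (-3)·0 + 5·2 + 5·4; (-5)·0 + (-3)·2 + 3·4) = (2, 30, 6)
w2 = Kw1 = (5·2 + 3·30 + (-1)·6; (-3)·2 + 5·30 + 5·6; (-5)·2 + (-3)·30 + 3·6) = (94, 174, -82)
Kw2 = (1074, 178, -1238)
w2·Kw2 = 94·1074 + 174·178 + (-82)·(-1238) = 233444; w2·w2 = 94·94 + 174·174 + (-82)·(-82) = 45836
λ ≈ 233444/45836 = 5.093

λ ≈ 5.093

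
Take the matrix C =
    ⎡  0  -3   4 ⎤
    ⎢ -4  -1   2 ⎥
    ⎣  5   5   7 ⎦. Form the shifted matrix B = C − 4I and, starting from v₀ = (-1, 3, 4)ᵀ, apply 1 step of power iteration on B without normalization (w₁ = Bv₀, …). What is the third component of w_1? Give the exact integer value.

B = C − 4I has rows (-4, -3, 4); (-4, -5, 2); (5, 5, 3)
w1 = Bv₀ = (11, -3, 22)
Requested component of w1: 22

22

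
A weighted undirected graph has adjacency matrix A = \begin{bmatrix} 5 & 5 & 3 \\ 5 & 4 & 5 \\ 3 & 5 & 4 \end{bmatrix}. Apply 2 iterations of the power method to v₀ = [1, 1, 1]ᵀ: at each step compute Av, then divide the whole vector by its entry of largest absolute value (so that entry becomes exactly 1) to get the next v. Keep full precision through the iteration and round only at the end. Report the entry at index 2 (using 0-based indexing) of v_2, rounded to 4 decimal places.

0.8674

Av0 = (13.00000, 14.00000, 12.00000); divide by 14.00000 → v1 = (0.92857, 1.00000, 0.85714)
Av1 = (12.21429, 12.92857, 11.21429); divide by 12.92857 → v2 = (0.94475, 1.00000, 0.86740)
Requested entry of v2: 157/181 = 0.8674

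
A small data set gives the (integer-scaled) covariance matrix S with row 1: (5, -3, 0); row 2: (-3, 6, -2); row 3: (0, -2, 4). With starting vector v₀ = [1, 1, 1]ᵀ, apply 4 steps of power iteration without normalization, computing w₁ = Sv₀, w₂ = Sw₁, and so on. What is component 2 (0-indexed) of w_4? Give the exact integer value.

242

w1 = Sv₀ = (5·1 + (-3)·1 + 0·1; (-3)·1 + 6·1 + (-2)·1; 0·1 + (-2)·1 + 4·1) = (2, 1, 2)
w2 = Sw1 = (5·2 + (-3)·1 + 0·2; (-3)·2 + 6·1 + (-2)·2; 0·2 + (-2)·1 + 4·2) = (7, -4, 6)
w3 = Sw2 = (47, -57, 32)
w4 = Sw3 = (406, -547, 242)
The requested component of w4 is 242.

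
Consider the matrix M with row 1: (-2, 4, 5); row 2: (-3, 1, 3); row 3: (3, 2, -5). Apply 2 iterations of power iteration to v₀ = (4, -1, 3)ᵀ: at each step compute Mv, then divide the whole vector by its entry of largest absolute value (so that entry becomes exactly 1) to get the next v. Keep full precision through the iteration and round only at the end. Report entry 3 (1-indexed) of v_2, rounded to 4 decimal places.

-0.5532

Mv0 = (3.00000, -4.00000, -5.00000); divide by -5.00000 → v1 = (-0.60000, 0.80000, 1.00000)
Mv1 = (9.40000, 5.60000, -5.20000); divide by 9.40000 → v2 = (1.00000, 0.59574, -0.55319)
Requested entry of v2: 26/-47 = -0.5532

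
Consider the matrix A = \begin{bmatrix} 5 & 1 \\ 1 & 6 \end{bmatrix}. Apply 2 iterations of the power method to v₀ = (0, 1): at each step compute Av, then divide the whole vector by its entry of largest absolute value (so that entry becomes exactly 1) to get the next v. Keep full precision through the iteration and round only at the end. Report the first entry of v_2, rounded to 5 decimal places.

0.29730

Av0 = (1.000000, 6.000000); divide by 6.000000 → v1 = (0.166667, 1.000000)
Av1 = (1.833333, 6.166667); divide by 6.166667 → v2 = (0.297297, 1.000000)
Requested entry of v2: 11/37 = 0.29730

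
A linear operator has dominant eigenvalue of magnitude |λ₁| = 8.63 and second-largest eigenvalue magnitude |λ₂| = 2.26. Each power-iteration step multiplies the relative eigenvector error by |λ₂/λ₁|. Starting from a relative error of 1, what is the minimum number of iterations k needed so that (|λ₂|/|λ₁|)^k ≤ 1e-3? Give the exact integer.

6

|λ₂/λ₁| = 2.26/8.63 = 0.26188
Need k ≥ ln(1e-3) / ln(0.26188) = -6.9078 / -1.3399 ≈ 5.156
Smallest integer k satisfying the bound: 6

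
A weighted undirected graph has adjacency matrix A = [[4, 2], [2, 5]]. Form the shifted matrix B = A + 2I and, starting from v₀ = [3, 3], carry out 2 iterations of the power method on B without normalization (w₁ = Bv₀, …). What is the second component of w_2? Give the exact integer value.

237

B = A + 2I has rows (6, 2); (2, 7)
w1 = Bv₀ = (6·3 + 2·3; 2·3 + 7·3) = (24, 27)
w2 = Bw1 = (6·24 + 2·27; 2·24 + 7·27) = (198, 237)
Requested component of w2: 237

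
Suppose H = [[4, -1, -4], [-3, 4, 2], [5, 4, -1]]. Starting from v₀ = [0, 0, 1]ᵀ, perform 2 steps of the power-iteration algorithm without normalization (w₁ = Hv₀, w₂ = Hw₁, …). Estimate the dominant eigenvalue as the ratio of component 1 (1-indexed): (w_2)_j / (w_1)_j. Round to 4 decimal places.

3.5000

w1 = Hv₀ = (4·0 + (-1)·0 + (-4)·1; (-3)·0 + 4·0 + 2·1; 5·0 + 4·0 + (-1)·1) = (-4, 2, -1)
w2 = Hw1 = (4·(-4) + (-1)·2 + (-4)·(-1); (-3)·(-4) + 4·2 + 2·(-1); 5·(-4) + 4·2 + (-1)·(-1)) = (-14, 18, -11)
Ratio at component: -14 / -4 = 3.5000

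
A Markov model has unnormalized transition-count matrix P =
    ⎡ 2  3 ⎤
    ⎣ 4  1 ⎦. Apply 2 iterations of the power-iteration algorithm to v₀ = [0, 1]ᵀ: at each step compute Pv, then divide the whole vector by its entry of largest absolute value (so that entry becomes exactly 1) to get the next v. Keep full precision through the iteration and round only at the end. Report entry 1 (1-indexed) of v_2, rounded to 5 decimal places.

Pv0 = (3.000000, 1.000000); divide by 3.000000 → v1 = (1.000000, 0.333333)
Pv1 = (3.000000, 4.333333); divide by 4.333333 → v2 = (0.692308, 1.000000)
Requested entry of v2: 9/13 = 0.69231

0.69231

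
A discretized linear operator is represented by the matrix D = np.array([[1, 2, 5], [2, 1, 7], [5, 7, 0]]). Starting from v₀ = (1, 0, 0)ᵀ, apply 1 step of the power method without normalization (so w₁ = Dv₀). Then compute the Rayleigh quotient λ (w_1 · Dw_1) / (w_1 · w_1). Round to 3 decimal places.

λ ≈ 6.767

w1 = Dv₀ = (1, 2, 5)
Dw1 = (30, 39, 19)
w1·Dw1 = 1·30 + 2·39 + 5·19 = 203; w1·w1 = 1·1 + 2·2 + 5·5 = 30
λ ≈ 203/30 = 6.767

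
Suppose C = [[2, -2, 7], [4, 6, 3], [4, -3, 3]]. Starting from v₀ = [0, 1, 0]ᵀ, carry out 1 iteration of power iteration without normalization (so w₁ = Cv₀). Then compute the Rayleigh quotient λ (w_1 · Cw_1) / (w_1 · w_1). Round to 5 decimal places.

5.97959

w1 = Cv₀ = (2·0 + (-2)·1 + 7·0; 4·0 + 6·1 + 3·0; 4·0 + (-3)·1 + 3·0) = (-2, 6, -3)
Cw1 = (-37, 19, -35)
w1·Cw1 = (-2)·(-37) + 6·19 + (-3)·(-35) = 293; w1·w1 = (-2)·(-2) + 6·6 + (-3)·(-3) = 49
λ ≈ 293/49 = 5.97959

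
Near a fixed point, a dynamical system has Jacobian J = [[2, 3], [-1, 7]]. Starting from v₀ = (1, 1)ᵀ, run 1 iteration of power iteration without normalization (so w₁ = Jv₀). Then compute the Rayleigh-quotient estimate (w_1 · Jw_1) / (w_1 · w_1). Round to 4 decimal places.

w1 = Jv₀ = (2·1 + 3·1; (-1)·1 + 7·1) = (5, 6)
Jw1 = (28, 37)
w1·Jw1 = 5·28 + 6·37 = 362; w1·w1 = 5·5 + 6·6 = 61
λ ≈ 362/61 = 5.9344

5.9344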